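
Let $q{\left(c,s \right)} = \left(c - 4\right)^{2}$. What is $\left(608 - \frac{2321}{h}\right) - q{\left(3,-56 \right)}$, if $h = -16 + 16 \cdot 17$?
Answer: $\frac{153071}{256} \approx 597.93$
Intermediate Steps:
$q{\left(c,s \right)} = \left(-4 + c\right)^{2}$
$h = 256$ ($h = -16 + 272 = 256$)
$\left(608 - \frac{2321}{h}\right) - q{\left(3,-56 \right)} = \left(608 - \frac{2321}{256}\right) - \left(-4 + 3\right)^{2} = \left(608 - 2321 \cdot \frac{1}{256}\right) - \left(-1\right)^{2} = \left(608 - \frac{2321}{256}\right) - 1 = \frac{153327}{256} - 1 = \frac{153071}{256}$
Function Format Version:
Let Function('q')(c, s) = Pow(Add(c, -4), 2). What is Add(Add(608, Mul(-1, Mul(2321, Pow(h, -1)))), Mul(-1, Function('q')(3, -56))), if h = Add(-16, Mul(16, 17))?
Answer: Rational(153071, 256) ≈ 597.93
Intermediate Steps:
Function('q')(c, s) = Pow(Add(-4, c), 2)
h = 256 (h = Add(-16, 272) = 256)
Add(Add(608, Mul(-1, Mul(2321, Pow(h, -1)))), Mul(-1, Function('q')(3, -56))) = Add(Add(608, Mul(-1, Mul(2321, Pow(256, -1)))), Mul(-1, Pow(Add(-4, 3), 2))) = Add(Add(608, Mul(-1, Mul(2321, Rational(1, 256)))), Mul(-1, Pow(-1, 2))) = Add(Add(608, Mul(-1, Rational(2321, 256))), Mul(-1, 1)) = Add(Add(608, Rational(-2321, 256)), -1) = Add(Rational(153327, 256), -1) = Rational(153071, 256)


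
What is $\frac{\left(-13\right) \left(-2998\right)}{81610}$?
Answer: $\frac{19487}{40805} \approx 0.47756$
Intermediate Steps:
$\frac{\left(-13\right) \left(-2998\right)}{81610} = 38974 \cdot \frac{1}{81610} = \frac{19487}{40805}$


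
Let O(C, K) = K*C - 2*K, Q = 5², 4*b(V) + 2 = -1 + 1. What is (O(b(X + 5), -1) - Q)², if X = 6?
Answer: 2025/4 ≈ 506.25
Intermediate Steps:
b(V) = -½ (b(V) = -½ + (-1 + 1)/4 = -½ + (¼)*0 = -½ + 0 = -½)
Q = 25
O(C, K) = -2*K + C*K (O(C, K) = C*K - 2*K = -2*K + C*K)
(O(b(X + 5), -1) - Q)² = (-(-2 - ½) - 1*25)² = (-1*(-5/2) - 25)² = (5/2 - 25)² = (-45/2)² = 2025/4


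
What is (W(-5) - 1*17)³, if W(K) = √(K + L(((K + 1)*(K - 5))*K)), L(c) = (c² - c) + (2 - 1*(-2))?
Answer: -2055062 + 41066*√40199 ≈ 6.1785e+6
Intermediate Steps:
L(c) = 4 + c² - c (L(c) = (c² - c) + (2 + 2) = (c² - c) + 4 = 4 + c² - c)
W(K) = √(4 + K + K²*(1 + K)²*(-5 + K)² - K*(1 + K)*(-5 + K)) (W(K) = √(K + (4 + (((K + 1)*(K - 5))*K)² - (K + 1)*(K - 5)*K)) = √(K + (4 + (((1 + K)*(-5 + K))*K)² - (1 + K)*(-5 + K)*K)) = √(K + (4 + (K*(1 + K)*(-5 + K))² - K*(1 + K)*(-5 + K))) = √(K + (4 + K²*(1 + K)²*(-5 + K)² - K*(1 + K)*(-5 + K))) = √(4 + K + K²*(1 + K)²*(-5 + K)² - K*(1 + K)*(-5 + K)))
(W(-5) - 1*17)³ = (√(4 - 5 - 5*(5 - 1*(-5)² + 4*(-5)) + (-5)²*(5 - 1*(-5)² + 4*(-5))²) - 1*17)³ = (√(4 - 5 - 5*(5 - 1*25 - 20) + 25*(5 - 1*25 - 20)²) - 17)³ = (√(4 - 5 - 5*(5 - 25 - 20) + 25*(5 - 25 - 20)²) - 17)³ = (√(4 - 5 - 5*(-40) + 25*(-40)²) - 17)³ = (√(4 - 5 + 200 + 25*1600) - 17)³ = (√(4 - 5 + 200 + 40000) - 17)³ = (√40199 - 17)³ = (-17 + √40199)³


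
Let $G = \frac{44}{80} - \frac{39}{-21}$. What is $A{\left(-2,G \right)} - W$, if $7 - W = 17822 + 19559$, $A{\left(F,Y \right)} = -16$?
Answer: $37358$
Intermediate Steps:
$G = \frac{337}{140}$ ($G = 44 \cdot \frac{1}{80} - - \frac{13}{7} = \frac{11}{20} + \frac{13}{7} = \frac{337}{140} \approx 2.4071$)
$W = -37374$ ($W = 7 - \left(17822 + 19559\right) = 7 - 37381 = -37374$)
$A{\left(-2,G \right)} - W = -16 - -37374 = -16 + 37374 = 37358$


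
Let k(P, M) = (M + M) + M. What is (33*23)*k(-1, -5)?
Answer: -11385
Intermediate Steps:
k(P, M) = 3*M (k(P, M) = 2*M + M = 3*M)
(33*23)*k(-1, -5) = (33*23)*(3*(-5)) = 759*(-15) = -11385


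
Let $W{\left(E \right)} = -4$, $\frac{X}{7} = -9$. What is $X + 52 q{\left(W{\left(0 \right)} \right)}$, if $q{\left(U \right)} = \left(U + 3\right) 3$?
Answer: $-219$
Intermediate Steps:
$X = -63$ ($X = 7 \left(-9\right) = -63$)
$q{\left(U \right)} = 9 + 3 U$ ($q{\left(U \right)} = \left(3 + U\right) 3 = 9 + 3 U$)
$X + 52 q{\left(W{\left(0 \right)} \right)} = -63 + 52 \left(9 + 3 \left(-4\right)\right) = -63 + 52 \left(9 - 12\right) = -63 + 52 \left(-3\right) = -63 - 156 = -219$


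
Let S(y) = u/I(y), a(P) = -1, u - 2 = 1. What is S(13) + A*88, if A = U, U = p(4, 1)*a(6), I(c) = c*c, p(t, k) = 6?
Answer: -89229/169 ≈ -527.98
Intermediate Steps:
u = 3 (u = 2 + 1 = 3)
I(c) = c**2
U = -6 (U = 6*(-1) = -6)
A = -6
S(y) = 3/y**2 (S(y) = 3/(y**2) = 3/y**2)
S(13) + A*88 = 3/13**2 - 6*88 = 3*(1/169) - 528 = 3/169 - 528 = -89229/169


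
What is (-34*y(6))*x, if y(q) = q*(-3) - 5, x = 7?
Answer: 5474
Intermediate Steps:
y(q) = -5 - 3*q (y(q) = -3*q - 5 = -5 - 3*q)
(-34*y(6))*x = -34*(-5 - 3*6)*7 = -34*(-5 - 18)*7 = -34*(-23)*7 = 782*7 = 5474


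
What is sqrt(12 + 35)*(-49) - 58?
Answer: -58 - 49*sqrt(47) ≈ -393.93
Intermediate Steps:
sqrt(12 + 35)*(-49) - 58 = sqrt(47)*(-49) - 58 = -49*sqrt(47) - 58 = -58 - 49*sqrt(47)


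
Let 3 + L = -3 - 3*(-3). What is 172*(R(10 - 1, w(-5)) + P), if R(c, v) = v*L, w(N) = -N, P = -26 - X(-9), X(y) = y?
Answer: -344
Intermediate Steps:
L = 3 (L = -3 + (-3 - 3*(-3)) = -3 + (-3 + 9) = -3 + 6 = 3)
P = -17 (P = -26 - 1*(-9) = -26 + 9 = -17)
R(c, v) = 3*v (R(c, v) = v*3 = 3*v)
172*(R(10 - 1, w(-5)) + P) = 172*(3*(-1*(-5)) - 17) = 172*(3*5 - 17) = 172*(15 - 17) = 172*(-2) = -344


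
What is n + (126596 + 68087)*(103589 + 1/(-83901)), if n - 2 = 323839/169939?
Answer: 287542381972060883873/14258052039 ≈ 2.0167e+10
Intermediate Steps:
n = 663717/169939 (n = 2 + 323839/169939 = 663717/169939 ≈ 3.9056)
n + (126596 + 68087)*(103589 + 1/(-83901)) = 663717/169939 + (126596 + 68087)*(103589 + 1/(-83901)) = 663717/169939 + 194683*(103589 - 1/83901) = 663717/169939 + 194683*(8691220688/83901) = 663717/169939 + 1692032917201904/83901 = 287542381972060883873/14258052039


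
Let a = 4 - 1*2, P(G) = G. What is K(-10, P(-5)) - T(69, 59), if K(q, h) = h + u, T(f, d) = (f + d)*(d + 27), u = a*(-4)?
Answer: -11021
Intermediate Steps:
a = 2 (a = 4 - 2 = 2)
u = -8 (u = 2*(-4) = -8)
T(f, d) = (27 + d)*(d + f) (T(f, d) = (d + f)*(27 + d) = (27 + d)*(d + f))
K(q, h) = -8 + h (K(q, h) = h - 8 = -8 + h)
K(-10, P(-5)) - T(69, 59) = (-8 - 5) - (59**2 + 27*59 + 27*69 + 59*69) = -13 - (3481 + 1593 + 1863 + 4071) = -13 - 1*11008 = -13 - 11008 = -11021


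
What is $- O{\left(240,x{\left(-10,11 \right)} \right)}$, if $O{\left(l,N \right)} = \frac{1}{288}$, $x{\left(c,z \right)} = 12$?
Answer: $- \frac{1}{288} \approx -0.0034722$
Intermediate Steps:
$O{\left(l,N \right)} = \frac{1}{288}$
$- O{\left(240,x{\left(-10,11 \right)} \right)} = \left(-1\right) \frac{1}{288} = - \frac{1}{288}$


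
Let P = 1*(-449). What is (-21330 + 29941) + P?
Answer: 8162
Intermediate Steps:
P = -449
(-21330 + 29941) + P = (-21330 + 29941) - 449 = 8611 - 449 = 8162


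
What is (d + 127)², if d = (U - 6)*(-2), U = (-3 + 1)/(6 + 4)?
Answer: 485809/25 ≈ 19432.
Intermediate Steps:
U = -⅕ (U = -2/10 = -2*⅒ = -⅕ ≈ -0.20000)
d = 62/5 (d = (-⅕ - 6)*(-2) = -31/5*(-2) = 62/5 ≈ 12.400)
(d + 127)² = (62/5 + 127)² = (697/5)² = 485809/25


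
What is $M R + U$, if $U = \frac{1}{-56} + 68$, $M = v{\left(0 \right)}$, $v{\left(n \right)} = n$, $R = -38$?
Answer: $\frac{3807}{56} \approx 67.982$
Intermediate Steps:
$M = 0$
$U = \frac{3807}{56}$ ($U = - \frac{1}{56} + 68 = \frac{3807}{56} \approx 67.982$)
$M R + U = 0 \left(-38\right) + \frac{3807}{56} = 0 + \frac{3807}{56} = \frac{3807}{56}$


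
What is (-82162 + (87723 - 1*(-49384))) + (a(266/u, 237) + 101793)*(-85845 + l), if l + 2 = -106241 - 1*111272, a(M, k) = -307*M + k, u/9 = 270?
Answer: -2506267268111/81 ≈ -3.0942e+10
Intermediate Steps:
u = 2430 (u = 9*270 = 2430)
a(M, k) = k - 307*M
l = -217515 (l = -2 + (-106241 - 1*111272) = -2 + (-106241 - 111272) = -2 - 217513 = -217515)
(-82162 + (87723 - 1*(-49384))) + (a(266/u, 237) + 101793)*(-85845 + l) = (-82162 + (87723 - 1*(-49384))) + ((237 - 81662/2430) + 101793)*(-85845 - 217515) = (-82162 + (87723 + 49384)) + ((237 - 81662/2430) + 101793)*(-303360) = (-82162 + 137107) + ((237 - 307*133/1215) + 101793)*(-303360) = 54945 + ((237 - 40831/1215) + 101793)*(-303360) = 54945 + (247124/1215 + 101793)*(-303360) = 54945 + (123925619/1215)*(-303360) = 54945 - 2506271718656/81 = -2506267268111/81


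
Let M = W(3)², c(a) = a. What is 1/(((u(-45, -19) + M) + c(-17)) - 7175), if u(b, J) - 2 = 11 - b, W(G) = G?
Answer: -1/7125 ≈ -0.00014035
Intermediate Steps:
u(b, J) = 13 - b (u(b, J) = 2 + (11 - b) = 13 - b)
M = 9 (M = 3² = 9)
1/(((u(-45, -19) + M) + c(-17)) - 7175) = 1/((((13 - 1*(-45)) + 9) - 17) - 7175) = 1/((((13 + 45) + 9) - 17) - 7175) = 1/(((58 + 9) - 17) - 7175) = 1/((67 - 17) - 7175) = 1/(50 - 7175) = 1/(-7125) = -1/7125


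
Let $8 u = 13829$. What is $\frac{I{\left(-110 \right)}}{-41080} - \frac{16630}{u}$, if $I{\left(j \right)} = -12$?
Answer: $- \frac{1366279313}{142023830} \approx -9.6201$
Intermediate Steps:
$u = \frac{13829}{8}$ ($u = \frac{1}{8} \cdot 13829 = \frac{13829}{8} \approx 1728.6$)
$\frac{I{\left(-110 \right)}}{-41080} - \frac{16630}{u} = - \frac{12}{-41080} - \frac{16630}{\frac{13829}{8}} = \left(-12\right) \left(- \frac{1}{41080}\right) - \frac{133040}{13829} = \frac{3}{10270} - \frac{133040}{13829} = - \frac{1366279313}{142023830}$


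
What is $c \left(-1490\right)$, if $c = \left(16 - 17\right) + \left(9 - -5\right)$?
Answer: $-19370$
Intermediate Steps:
$c = 13$ ($c = -1 + \left(9 + 5\right) = -1 + 14 = 13$)
$c \left(-1490\right) = 13 \left(-1490\right) = -19370$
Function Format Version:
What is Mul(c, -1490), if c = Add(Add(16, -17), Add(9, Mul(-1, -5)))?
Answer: -19370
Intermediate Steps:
c = 13 (c = Add(-1, Add(9, 5)) = Add(-1, 14) = 13)
Mul(c, -1490) = Mul(13, -1490) = -19370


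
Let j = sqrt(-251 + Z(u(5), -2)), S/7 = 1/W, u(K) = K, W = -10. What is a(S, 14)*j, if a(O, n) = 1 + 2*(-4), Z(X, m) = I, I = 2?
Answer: -7*I*sqrt(249) ≈ -110.46*I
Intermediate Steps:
Z(X, m) = 2
S = -7/10 (S = 7/(-10) = 7*(-1/10) = -7/10 ≈ -0.70000)
j = I*sqrt(249) (j = sqrt(-251 + 2) = sqrt(-249) = I*sqrt(249) ≈ 15.78*I)
a(O, n) = -7 (a(O, n) = 1 - 8 = -7)
a(S, 14)*j = -7*I*sqrt(249)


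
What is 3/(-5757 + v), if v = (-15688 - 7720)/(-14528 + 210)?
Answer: -21477/41202659 ≈ -0.00052125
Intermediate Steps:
v = 11704/7159 (v = -23408/(-14318) = -23408*(-1/14318) = 11704/7159 ≈ 1.6349)
3/(-5757 + v) = 3/(-5757 + 11704/7159) = 3/(-41202659/7159) = 3*(-7159/41202659) = -21477/41202659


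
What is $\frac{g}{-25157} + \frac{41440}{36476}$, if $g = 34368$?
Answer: $- \frac{4797752}{20855153} \approx -0.23005$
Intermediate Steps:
$\frac{g}{-25157} + \frac{41440}{36476} = \frac{34368}{-25157} + \frac{41440}{36476} = 34368 \left(- \frac{1}{25157}\right) + 41440 \cdot \frac{1}{36476} = - \frac{34368}{25157} + \frac{10360}{9119} = - \frac{4797752}{20855153}$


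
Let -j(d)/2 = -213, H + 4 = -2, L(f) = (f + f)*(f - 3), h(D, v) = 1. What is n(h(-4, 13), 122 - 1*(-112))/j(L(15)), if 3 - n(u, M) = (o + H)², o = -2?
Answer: -61/426 ≈ -0.14319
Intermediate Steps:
L(f) = 2*f*(-3 + f) (L(f) = (2*f)*(-3 + f) = 2*f*(-3 + f))
H = -6 (H = -4 - 2 = -6)
n(u, M) = -61 (n(u, M) = 3 - (-2 - 6)² = 3 - 1*(-8)² = 3 - 1*64 = 3 - 64 = -61)
j(d) = 426 (j(d) = -2*(-213) = 426)
n(h(-4, 13), 122 - 1*(-112))/j(L(15)) = -61/426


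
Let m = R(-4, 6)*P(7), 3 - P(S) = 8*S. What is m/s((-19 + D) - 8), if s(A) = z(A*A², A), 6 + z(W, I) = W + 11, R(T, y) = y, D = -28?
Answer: 159/83185 ≈ 0.0019114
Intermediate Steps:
P(S) = 3 - 8*S
z(W, I) = 5 + W (z(W, I) = -6 + (W + 11) = -6 + (11 + W) = 5 + W)
s(A) = 5 + A³ (s(A) = 5 + A*A² = 5 + A³)
m = -318 (m = 6*(3 - 8*7) = 6*(3 - 56) = 6*(-53) = -318)
m/s((-19 + D) - 8) = -318/(5 + ((-19 - 28) - 8)³) = -318/(5 + (-47 - 8)³) = -318/(5 + (-55)³) = -318/(5 - 166375) = -318/(-166370) = -318*(-1/166370) = 159/83185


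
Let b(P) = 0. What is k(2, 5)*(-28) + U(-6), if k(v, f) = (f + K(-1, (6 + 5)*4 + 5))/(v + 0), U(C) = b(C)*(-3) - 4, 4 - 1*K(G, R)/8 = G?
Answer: -634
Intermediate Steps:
K(G, R) = 32 - 8*G
U(C) = -4 (U(C) = 0*(-3) - 4 = 0 - 4 = -4)
k(v, f) = (40 + f)/v (k(v, f) = (f + (32 - 8*(-1)))/(v + 0) = (f + (32 + 8))/v = (f + 40)/v = (40 + f)/v)
k(2, 5)*(-28) + U(-6) = ((40 + 5)/2)*(-28) - 4 = ((½)*45)*(-28) - 4 = (45/2)*(-28) - 4 = -630 - 4 = -634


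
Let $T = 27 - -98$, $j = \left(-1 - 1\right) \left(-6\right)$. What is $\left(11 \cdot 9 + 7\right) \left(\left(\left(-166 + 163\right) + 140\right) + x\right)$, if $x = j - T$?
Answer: $2544$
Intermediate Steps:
$j = 12$ ($j = \left(-2\right) \left(-6\right) = 12$)
$T = 125$ ($T = 27 + 98 = 125$)
$x = -113$ ($x = 12 - 125 = -113$)
$\left(11 \cdot 9 + 7\right) \left(\left(\left(-166 + 163\right) + 140\right) + x\right) = \left(11 \cdot 9 + 7\right) \left(\left(\left(-166 + 163\right) + 140\right) - 113\right) = \left(99 + 7\right) \left(\left(-3 + 140\right) - 113\right) = 106 \left(137 - 113\right) = 106 \cdot 24 = 2544$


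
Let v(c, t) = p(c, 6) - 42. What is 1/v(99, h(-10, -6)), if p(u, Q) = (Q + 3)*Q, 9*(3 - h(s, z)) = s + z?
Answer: 1/12 ≈ 0.083333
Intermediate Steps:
h(s, z) = 3 - s/9 - z/9 (h(s, z) = 3 - (s + z)/9 = 3 + (-s/9 - z/9) = 3 - s/9 - z/9)
p(u, Q) = Q*(3 + Q) (p(u, Q) = (3 + Q)*Q = Q*(3 + Q))
v(c, t) = 12 (v(c, t) = 6*(3 + 6) - 42 = 6*9 - 42 = 54 - 42 = 12)
1/v(99, h(-10, -6)) = 1/12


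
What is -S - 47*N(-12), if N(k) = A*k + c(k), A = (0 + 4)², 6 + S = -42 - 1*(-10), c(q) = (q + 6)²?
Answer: 7370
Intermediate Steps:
c(q) = (6 + q)²
S = -38 (S = -6 + (-42 - 1*(-10)) = -6 + (-42 + 10) = -6 - 32 = -38)
A = 16 (A = 4² = 16)
N(k) = (6 + k)² + 16*k (N(k) = 16*k + (6 + k)² = (6 + k)² + 16*k)
-S - 47*N(-12) = -1*(-38) - 47*((6 - 12)² + 16*(-12)) = 38 - 47*((-6)² - 192) = 38 - 47*(36 - 192) = 38 - 47*(-156) = 38 + 7332 = 7370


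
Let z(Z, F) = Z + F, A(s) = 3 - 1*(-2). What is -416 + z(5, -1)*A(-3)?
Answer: -396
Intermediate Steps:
A(s) = 5 (A(s) = 3 + 2 = 5)
z(Z, F) = F + Z
-416 + z(5, -1)*A(-3) = -416 + (-1 + 5)*5 = -416 + 4*5 = -416 + 20 = -396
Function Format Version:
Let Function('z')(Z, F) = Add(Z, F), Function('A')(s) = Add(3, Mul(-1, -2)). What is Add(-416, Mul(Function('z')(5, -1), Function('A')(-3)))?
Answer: -396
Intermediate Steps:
Function('A')(s) = 5 (Function('A')(s) = Add(3, 2) = 5)
Function('z')(Z, F) = Add(F, Z)
Add(-416, Mul(Function('z')(5, -1), Function('A')(-3))) = Add(-416, Mul(Add(-1, 5), 5)) = Add(-416, Mul(4, 5)) = Add(-416, 20) = -396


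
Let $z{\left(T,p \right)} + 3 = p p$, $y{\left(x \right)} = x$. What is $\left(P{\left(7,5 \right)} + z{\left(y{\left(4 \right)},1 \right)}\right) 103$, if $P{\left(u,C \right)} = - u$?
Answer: $-927$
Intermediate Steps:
$z{\left(T,p \right)} = -3 + p^{2}$ ($z{\left(T,p \right)} = -3 + p p = -3 + p^{2}$)
$\left(P{\left(7,5 \right)} + z{\left(y{\left(4 \right)},1 \right)}\right) 103 = \left(\left(-1\right) 7 - \left(3 - 1^{2}\right)\right) 103 = \left(-7 + \left(-3 + 1\right)\right) 103 = \left(-7 - 2\right) 103 = \left(-9\right) 103 = -927$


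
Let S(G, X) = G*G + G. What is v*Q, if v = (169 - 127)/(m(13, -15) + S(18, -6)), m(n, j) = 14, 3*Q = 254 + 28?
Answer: 987/89 ≈ 11.090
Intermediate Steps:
Q = 94 (Q = (254 + 28)/3 = (⅓)*282 = 94)
S(G, X) = G + G² (S(G, X) = G² + G = G + G²)
v = 21/178 (v = (169 - 127)/(14 + 18*(1 + 18)) = 42/(14 + 18*19) = 42/(14 + 342) = 42/356 = 42*(1/356) = 21/178 ≈ 0.11798)
v*Q = (21/178)*94 = 987/89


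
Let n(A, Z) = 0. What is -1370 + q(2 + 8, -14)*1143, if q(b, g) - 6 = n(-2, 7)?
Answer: 5488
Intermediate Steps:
q(b, g) = 6 (q(b, g) = 6 + 0 = 6)
-1370 + q(2 + 8, -14)*1143 = -1370 + 6*1143 = -1370 + 6858 = 5488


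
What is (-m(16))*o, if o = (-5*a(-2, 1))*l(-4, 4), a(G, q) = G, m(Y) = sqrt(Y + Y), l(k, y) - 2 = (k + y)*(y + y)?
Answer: -80*sqrt(2) ≈ -113.14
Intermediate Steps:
l(k, y) = 2 + 2*y*(k + y) (l(k, y) = 2 + (k + y)*(y + y) = 2 + (k + y)*(2*y) = 2 + 2*y*(k + y))
m(Y) = sqrt(2)*sqrt(Y) (m(Y) = sqrt(2*Y) = sqrt(2)*sqrt(Y))
o = 20 (o = (-5*(-2))*(2 + 2*4**2 + 2*(-4)*4) = 10*(2 + 2*16 - 32) = 10*(2 + 32 - 32) = 10*2 = 20)
(-m(16))*o = -sqrt(2)*sqrt(16)*20 = -sqrt(2)*4*20 = -4*sqrt(2)*20 = -80*sqrt(2)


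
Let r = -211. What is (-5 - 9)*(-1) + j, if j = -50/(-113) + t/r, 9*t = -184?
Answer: 3119960/214587 ≈ 14.539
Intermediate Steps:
t = -184/9 (t = (1/9)*(-184) = -184/9 ≈ -20.444)
j = 115742/214587 (j = -50/(-113) - 184/9/(-211) = -50*(-1/113) - 184/9*(-1/211) = 50/113 + 184/1899 = 115742/214587 ≈ 0.53937)
(-5 - 9)*(-1) + j = (-5 - 9)*(-1) + 115742/214587 = -14*(-1) + 115742/214587 = 14 + 115742/214587 = 3119960/214587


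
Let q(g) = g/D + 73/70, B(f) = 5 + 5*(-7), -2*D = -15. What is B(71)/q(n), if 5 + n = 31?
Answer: -6300/947 ≈ -6.6526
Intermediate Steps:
D = 15/2 (D = -1/2*(-15) = 15/2 ≈ 7.5000)
n = 26 (n = -5 + 31 = 26)
B(f) = -30 (B(f) = 5 - 35 = -30)
q(g) = 73/70 + 2*g/15 (q(g) = g/(15/2) + 73/70 = g*(2/15) + 73*(1/70) = 2*g/15 + 73/70 = 73/70 + 2*g/15)
B(71)/q(n) = -30/(73/70 + (2/15)*26) = -30/(73/70 + 52/15) = -30/947/210 = -30*210/947 = -6300/947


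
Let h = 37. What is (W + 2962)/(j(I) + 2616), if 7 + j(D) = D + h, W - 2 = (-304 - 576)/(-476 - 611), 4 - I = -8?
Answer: 1611374/1444623 ≈ 1.1154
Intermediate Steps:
I = 12 (I = 4 - 1*(-8) = 4 + 8 = 12)
W = 3054/1087 (W = 2 + (-304 - 576)/(-476 - 611) = 2 - 880/(-1087) = 2 - 880*(-1/1087) = 2 + 880/1087 = 3054/1087 ≈ 2.8096)
j(D) = 30 + D (j(D) = -7 + (D + 37) = -7 + (37 + D) = 30 + D)
(W + 2962)/(j(I) + 2616) = (3054/1087 + 2962)/((30 + 12) + 2616) = 3222748/(1087*(42 + 2616)) = (3222748/1087)/2658 = (3222748/1087)*(1/2658) = 1611374/1444623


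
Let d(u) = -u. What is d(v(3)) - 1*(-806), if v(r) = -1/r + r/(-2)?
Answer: 4847/6 ≈ 807.83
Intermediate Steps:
v(r) = -1/r - r/2 (v(r) = -1/r + r*(-½) = -1/r - r/2)
d(v(3)) - 1*(-806) = -(-1/3 - ½*3) - 1*(-806) = -(-1*⅓ - 3/2) + 806 = -(-⅓ - 3/2) + 806 = -1*(-11/6) + 806 = 11/6 + 806 = 4847/6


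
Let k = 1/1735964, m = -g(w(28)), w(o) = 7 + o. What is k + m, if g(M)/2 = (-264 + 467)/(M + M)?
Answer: -50342951/8679820 ≈ -5.8000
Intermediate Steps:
g(M) = 203/M (g(M) = 2*((-264 + 467)/(M + M)) = 2*(203/((2*M))) = 2*(203*(1/(2*M))) = 2*(203/(2*M)) = 203/M)
m = -29/5 (m = -203/(7 + 28) = -203/35 = -1*29/5 = -29/5 ≈ -5.8000)
k = 1/1735964 ≈ 5.7605e-7
k + m = 1/1735964 - 29/5 = -50342951/8679820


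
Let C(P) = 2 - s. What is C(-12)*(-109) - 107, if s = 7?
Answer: 438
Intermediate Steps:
C(P) = -5 (C(P) = 2 - 1*7 = 2 - 7 = -5)
C(-12)*(-109) - 107 = -5*(-109) - 107 = 545 - 107 = 438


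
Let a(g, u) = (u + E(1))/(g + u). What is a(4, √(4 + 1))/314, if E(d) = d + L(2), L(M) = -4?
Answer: -17/3454 + 7*√5/3454 ≈ -0.00039013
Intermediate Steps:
E(d) = -4 + d (E(d) = d - 4 = -4 + d)
a(g, u) = (-3 + u)/(g + u) (a(g, u) = (u + (-4 + 1))/(g + u) = (u - 3)/(g + u) = (-3 + u)/(g + u))
a(4, √(4 + 1))/314 = ((-3 + √(4 + 1))/(4 + √(4 + 1)))/314 = ((-3 + √5)/(4 + √5))*(1/314) = (-3 + √5)/(314*(4 + √5))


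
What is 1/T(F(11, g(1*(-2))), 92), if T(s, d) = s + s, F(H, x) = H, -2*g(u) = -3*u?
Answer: 1/22 ≈ 0.045455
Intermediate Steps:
g(u) = 3*u/2 (g(u) = -(-3)*u/2 = 3*u/2)
T(s, d) = 2*s
1/T(F(11, g(1*(-2))), 92) = 1/(2*11) = 1/22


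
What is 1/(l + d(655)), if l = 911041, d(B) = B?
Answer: 1/911696 ≈ 1.0969e-6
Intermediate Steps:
1/(l + d(655)) = 1/(911041 + 655) = 1/911696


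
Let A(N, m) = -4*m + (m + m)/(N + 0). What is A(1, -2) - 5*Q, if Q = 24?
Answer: -116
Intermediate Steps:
A(N, m) = -4*m + 2*m/N (A(N, m) = -4*m + (2*m)/N = -4*m + 2*m/N)
A(1, -2) - 5*Q = (-4*(-2) + 2*(-2)/1) - 5*24 = (8 + 2*(-2)*1) - 120 = (8 - 4) - 120 = 4 - 120 = -116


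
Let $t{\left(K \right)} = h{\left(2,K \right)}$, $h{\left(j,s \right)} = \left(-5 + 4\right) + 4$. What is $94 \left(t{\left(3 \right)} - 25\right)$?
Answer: $-2068$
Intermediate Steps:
$h{\left(j,s \right)} = 3$ ($h{\left(j,s \right)} = -1 + 4 = 3$)
$t{\left(K \right)} = 3$
$94 \left(t{\left(3 \right)} - 25\right) = 94 \left(3 - 25\right) = 94 \left(-22\right) = -2068$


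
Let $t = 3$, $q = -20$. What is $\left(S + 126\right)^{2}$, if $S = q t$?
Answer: $4356$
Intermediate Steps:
$S = -60$ ($S = \left(-20\right) 3 = -60$)
$\left(S + 126\right)^{2} = \left(-60 + 126\right)^{2} = 66^{2} = 4356$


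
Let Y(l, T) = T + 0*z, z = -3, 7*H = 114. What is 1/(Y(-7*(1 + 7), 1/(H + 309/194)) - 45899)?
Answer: -24279/1114380463 ≈ -2.1787e-5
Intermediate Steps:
H = 114/7 (H = (⅐)*114 = 114/7 ≈ 16.286)
Y(l, T) = T (Y(l, T) = T + 0*(-3) = T + 0 = T)
1/(Y(-7*(1 + 7), 1/(H + 309/194)) - 45899) = 1/(1/(114/7 + 309/194) - 45899) = 1/(1/(24279/1358) - 45899) = 1/(1358/24279 - 45899) = 1/(-1114380463/24279) = -24279/1114380463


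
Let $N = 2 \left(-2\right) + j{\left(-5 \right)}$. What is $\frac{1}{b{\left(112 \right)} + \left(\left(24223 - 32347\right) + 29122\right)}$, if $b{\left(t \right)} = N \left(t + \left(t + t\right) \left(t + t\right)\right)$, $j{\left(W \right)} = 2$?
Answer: $- \frac{1}{79578} \approx -1.2566 \cdot 10^{-5}$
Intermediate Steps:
$N = -2$ ($N = 2 \left(-2\right) + 2 = -4 + 2 = -2$)
$b{\left(t \right)} = - 8 t^{2} - 2 t$ ($b{\left(t \right)} = - 2 \left(t + \left(t + t\right) \left(t + t\right)\right) = - 2 \left(t + 2 t 2 t\right) = - 2 \left(t + 4 t^{2}\right) = - 8 t^{2} - 2 t$)
$\frac{1}{b{\left(112 \right)} + \left(\left(24223 - 32347\right) + 29122\right)} = \frac{1}{\left(-2\right) 112 \left(1 + 4 \cdot 112\right) + \left(\left(24223 - 32347\right) + 29122\right)} = \frac{1}{\left(-2\right) 112 \left(1 + 448\right) + \left(-8124 + 29122\right)} = \frac{1}{\left(-2\right) 112 \cdot 449 + 20998} = \frac{1}{-100576 + 20998} = \frac{1}{-79578} = - \frac{1}{79578}$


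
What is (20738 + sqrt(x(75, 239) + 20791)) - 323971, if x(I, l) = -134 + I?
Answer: -303233 + 2*sqrt(5183) ≈ -3.0309e+5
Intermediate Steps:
(20738 + sqrt(x(75, 239) + 20791)) - 323971 = (20738 + sqrt((-134 + 75) + 20791)) - 323971 = (20738 + sqrt(-59 + 20791)) - 323971 = (20738 + sqrt(20732)) - 323971 = (20738 + 2*sqrt(5183)) - 323971 = -303233 + 2*sqrt(5183)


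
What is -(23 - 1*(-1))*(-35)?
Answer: 840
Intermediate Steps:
-(23 - 1*(-1))*(-35) = -(23 + 1)*(-35) = -1*24*(-35) = -24*(-35) = 840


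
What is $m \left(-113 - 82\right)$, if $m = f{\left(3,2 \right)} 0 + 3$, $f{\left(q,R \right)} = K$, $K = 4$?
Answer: $-585$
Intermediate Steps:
$f{\left(q,R \right)} = 4$
$m = 3$ ($m = 4 \cdot 0 + 3 = 0 + 3 = 3$)
$m \left(-113 - 82\right) = 3 \left(-113 - 82\right) = 3 \left(-195\right) = -585$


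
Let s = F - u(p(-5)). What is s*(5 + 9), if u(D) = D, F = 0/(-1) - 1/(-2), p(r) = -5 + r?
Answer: 147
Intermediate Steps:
F = ½ (F = 0*(-1) - 1*(-½) = 0 + ½ = ½ ≈ 0.50000)
s = 21/2 (s = ½ - (-5 - 5) = ½ - 1*(-10) = ½ + 10 = 21/2 ≈ 10.500)
s*(5 + 9) = 21*(5 + 9)/2 = (21/2)*14 = 147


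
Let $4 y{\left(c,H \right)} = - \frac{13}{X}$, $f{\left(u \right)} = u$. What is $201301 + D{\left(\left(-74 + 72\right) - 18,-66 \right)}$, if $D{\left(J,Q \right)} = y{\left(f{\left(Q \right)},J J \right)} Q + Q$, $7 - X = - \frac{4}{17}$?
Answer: $\frac{16503701}{82} \approx 2.0126 \cdot 10^{5}$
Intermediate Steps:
$X = \frac{123}{17}$ ($X = 7 - - \frac{4}{17} = 7 + \frac{4}{17} = \frac{123}{17} \approx 7.2353$)
$y{\left(c,H \right)} = - \frac{221}{492}$ ($y{\left(c,H \right)} = \frac{\left(-13\right) \frac{1}{\frac{123}{17}}}{4} = \frac{\left(-13\right) \frac{17}{123}}{4} = \frac{1}{4} \left(- \frac{221}{123}\right) = - \frac{221}{492}$)
$D{\left(J,Q \right)} = \frac{271 Q}{492}$ ($D{\left(J,Q \right)} = - \frac{221 Q}{492} + Q = \frac{271 Q}{492}$)
$201301 + D{\left(\left(-74 + 72\right) - 18,-66 \right)} = 201301 + \frac{271}{492} \left(-66\right) = 201301 - \frac{2981}{82} = \frac{16503701}{82}$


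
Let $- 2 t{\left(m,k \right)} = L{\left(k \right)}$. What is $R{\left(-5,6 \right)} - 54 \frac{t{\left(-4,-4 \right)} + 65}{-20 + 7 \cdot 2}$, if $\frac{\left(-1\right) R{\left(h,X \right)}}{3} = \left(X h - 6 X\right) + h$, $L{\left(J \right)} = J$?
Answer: $816$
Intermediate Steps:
$R{\left(h,X \right)} = - 3 h + 18 X - 3 X h$ ($R{\left(h,X \right)} = - 3 \left(\left(X h - 6 X\right) + h\right) = - 3 \left(\left(- 6 X + X h\right) + h\right) = - 3 \left(h - 6 X + X h\right) = - 3 h + 18 X - 3 X h$)
$t{\left(m,k \right)} = - \frac{k}{2}$
$R{\left(-5,6 \right)} - 54 \frac{t{\left(-4,-4 \right)} + 65}{-20 + 7 \cdot 2} = \left(\left(-3\right) \left(-5\right) + 18 \cdot 6 - 18 \left(-5\right)\right) - 54 \frac{\left(- \frac{1}{2}\right) \left(-4\right) + 65}{-20 + 7 \cdot 2} = \left(15 + 108 + 90\right) - 54 \frac{2 + 65}{-20 + 14} = 213 - 54 \frac{67}{-6} = 213 - 54 \cdot 67 \left(- \frac{1}{6}\right) = 213 - -603 = 213 + 603 = 816$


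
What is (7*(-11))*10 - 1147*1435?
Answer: -1646715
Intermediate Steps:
(7*(-11))*10 - 1147*1435 = -77*10 - 1645945 = -770 - 1645945 = -1646715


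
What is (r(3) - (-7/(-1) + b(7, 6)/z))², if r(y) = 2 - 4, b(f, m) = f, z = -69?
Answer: 376996/4761 ≈ 79.184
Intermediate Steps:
r(y) = -2
(r(3) - (-7/(-1) + b(7, 6)/z))² = (-2 - (-7/(-1) + 7/(-69)))² = (-2 - (-7*(-1) + 7*(-1/69)))² = (-2 - (7 - 7/69))² = (-2 - 1*476/69)² = (-2 - 476/69)² = (-614/69)² = 376996/4761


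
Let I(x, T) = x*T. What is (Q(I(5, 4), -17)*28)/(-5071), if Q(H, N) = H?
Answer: -560/5071 ≈ -0.11043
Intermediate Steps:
I(x, T) = T*x
(Q(I(5, 4), -17)*28)/(-5071) = ((4*5)*28)/(-5071) = (20*28)*(-1/5071) = 560*(-1/5071) = -560/5071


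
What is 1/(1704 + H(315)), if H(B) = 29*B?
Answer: 1/10839 ≈ 9.2259e-5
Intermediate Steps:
1/(1704 + H(315)) = 1/(1704 + 29*315) = 1/(1704 + 9135) = 1/10839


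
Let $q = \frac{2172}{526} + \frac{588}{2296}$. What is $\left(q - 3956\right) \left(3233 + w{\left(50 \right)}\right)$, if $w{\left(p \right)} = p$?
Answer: $- \frac{279778970443}{21566} \approx -1.2973 \cdot 10^{7}$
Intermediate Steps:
$q = \frac{94575}{21566}$ ($q = 2172 \cdot \frac{1}{526} + 588 \cdot \frac{1}{2296} = \frac{1086}{263} + \frac{21}{82} = \frac{94575}{21566} \approx 4.3854$)
$\left(q - 3956\right) \left(3233 + w{\left(50 \right)}\right) = \left(\frac{94575}{21566} - 3956\right) \left(3233 + 50\right) = \left(- \frac{85220521}{21566}\right) 3283 = - \frac{279778970443}{21566}$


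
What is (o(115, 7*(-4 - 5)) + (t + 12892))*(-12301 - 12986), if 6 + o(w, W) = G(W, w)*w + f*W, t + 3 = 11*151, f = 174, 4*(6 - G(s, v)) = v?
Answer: -97683681/4 ≈ -2.4421e+7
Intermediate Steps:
G(s, v) = 6 - v/4
t = 1658 (t = -3 + 11*151 = -3 + 1661 = 1658)
o(w, W) = -6 + 174*W + w*(6 - w/4) (o(w, W) = -6 + ((6 - w/4)*w + 174*W) = -6 + (w*(6 - w/4) + 174*W) = -6 + (174*W + w*(6 - w/4)) = -6 + 174*W + w*(6 - w/4))
(o(115, 7*(-4 - 5)) + (t + 12892))*(-12301 - 12986) = ((-6 + 174*(7*(-4 - 5)) - 1/4*115*(-24 + 115)) + (1658 + 12892))*(-12301 - 12986) = ((-6 + 174*(7*(-9)) - 1/4*115*91) + 14550)*(-25287) = ((-6 + 174*(-63) - 10465/4) + 14550)*(-25287) = ((-6 - 10962 - 10465/4) + 14550)*(-25287) = (-54337/4 + 14550)*(-25287) = (3863/4)*(-25287) = -97683681/4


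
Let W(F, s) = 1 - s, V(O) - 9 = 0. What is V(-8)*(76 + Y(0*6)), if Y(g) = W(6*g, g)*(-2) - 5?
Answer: 621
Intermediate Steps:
V(O) = 9 (V(O) = 9 + 0 = 9)
Y(g) = -7 + 2*g (Y(g) = (1 - g)*(-2) - 5 = (-2 + 2*g) - 5 = -7 + 2*g)
V(-8)*(76 + Y(0*6)) = 9*(76 + (-7 + 2*(0*6))) = 9*(76 + (-7 + 2*0)) = 9*(76 + (-7 + 0)) = 9*(76 - 7) = 9*69 = 621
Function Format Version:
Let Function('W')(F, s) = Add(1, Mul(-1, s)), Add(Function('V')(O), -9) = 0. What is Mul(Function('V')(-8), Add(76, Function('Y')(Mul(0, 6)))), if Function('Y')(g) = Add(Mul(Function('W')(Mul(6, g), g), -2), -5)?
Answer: 621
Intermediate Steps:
Function('V')(O) = 9 (Function('V')(O) = Add(9, 0) = 9)
Function('Y')(g) = Add(-7, Mul(2, g)) (Function('Y')(g) = Add(Mul(Add(1, Mul(-1, g)), -2), -5) = Add(Add(-2, Mul(2, g)), -5) = Add(-7, Mul(2, g)))
Mul(Function('V')(-8), Add(76, Function('Y')(Mul(0, 6)))) = Mul(9, Add(76, Add(-7, Mul(2, Mul(0, 6))))) = Mul(9, Add(76, Add(-7, Mul(2, 0)))) = Mul(9, Add(76, Add(-7, 0))) = Mul(9, Add(76, -7)) = Mul(9, 69) = 621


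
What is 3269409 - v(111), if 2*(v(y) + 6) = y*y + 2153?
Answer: 3262178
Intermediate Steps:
v(y) = 2141/2 + y²/2 (v(y) = -6 + (y*y + 2153)/2 = -6 + (y² + 2153)/2 = -6 + (2153 + y²)/2 = -6 + (2153/2 + y²/2) = 2141/2 + y²/2)
3269409 - v(111) = 3269409 - (2141/2 + (½)*111²) = 3269409 - (2141/2 + (½)*12321) = 3269409 - (2141/2 + 12321/2) = 3269409 - 1*7231 = 3269409 - 7231 = 3262178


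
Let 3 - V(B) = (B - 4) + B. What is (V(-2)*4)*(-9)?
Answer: -396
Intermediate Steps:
V(B) = 7 - 2*B (V(B) = 3 - ((B - 4) + B) = 3 - ((-4 + B) + B) = 3 - (-4 + 2*B) = 3 + (4 - 2*B) = 7 - 2*B)
(V(-2)*4)*(-9) = ((7 - 2*(-2))*4)*(-9) = ((7 + 4)*4)*(-9) = (11*4)*(-9) = 44*(-9) = -396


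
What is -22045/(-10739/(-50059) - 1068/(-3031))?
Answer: -3344862035305/86012921 ≈ -38888.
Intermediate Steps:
-22045/(-10739/(-50059) - 1068/(-3031)) = -22045/(-10739*(-1/50059) - 1068*(-1/3031)) = -22045/(10739/50059 + 1068/3031) = -22045/86012921/151728829 = -22045*151728829/86012921 = -3344862035305/86012921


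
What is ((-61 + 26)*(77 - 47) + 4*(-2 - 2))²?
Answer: 1136356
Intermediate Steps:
((-61 + 26)*(77 - 47) + 4*(-2 - 2))² = (-35*30 + 4*(-4))² = (-1050 - 16)² = (-1066)² = 1136356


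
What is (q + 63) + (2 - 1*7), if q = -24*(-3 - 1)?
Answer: 154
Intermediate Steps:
q = 96 (q = -24*(-4) = 96)
(q + 63) + (2 - 1*7) = (96 + 63) + (2 - 1*7) = 159 + (2 - 7) = 159 - 5 = 154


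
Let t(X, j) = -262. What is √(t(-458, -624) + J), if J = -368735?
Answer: I*√368997 ≈ 607.45*I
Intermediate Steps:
√(t(-458, -624) + J) = √(-262 - 368735) = √(-368997) = I*√368997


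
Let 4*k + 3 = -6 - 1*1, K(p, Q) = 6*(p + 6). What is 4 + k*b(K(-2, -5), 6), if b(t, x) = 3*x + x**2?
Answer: -131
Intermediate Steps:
K(p, Q) = 36 + 6*p (K(p, Q) = 6*(6 + p) = 36 + 6*p)
b(t, x) = x**2 + 3*x
k = -5/2 (k = -3/4 + (-6 - 1*1)/4 = -3/4 + (-6 - 1)/4 = -3/4 + (1/4)*(-7) = -3/4 - 7/4 = -5/2 ≈ -2.5000)
4 + k*b(K(-2, -5), 6) = 4 - 15*(3 + 6) = 4 - 15*9 = 4 - 5/2*54 = 4 - 135 = -131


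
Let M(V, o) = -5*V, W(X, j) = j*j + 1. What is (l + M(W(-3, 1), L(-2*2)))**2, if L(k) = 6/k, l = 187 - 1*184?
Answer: 49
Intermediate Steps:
W(X, j) = 1 + j**2 (W(X, j) = j**2 + 1 = 1 + j**2)
l = 3 (l = 187 - 184 = 3)
(l + M(W(-3, 1), L(-2*2)))**2 = (3 - 5*(1 + 1**2))**2 = (3 - 5*(1 + 1))**2 = (3 - 5*2)**2 = (3 - 10)**2 = (-7)**2 = 49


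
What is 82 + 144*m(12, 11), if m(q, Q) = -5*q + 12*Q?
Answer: 10450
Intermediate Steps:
82 + 144*m(12, 11) = 82 + 144*(-5*12 + 12*11) = 82 + 144*(-60 + 132) = 82 + 144*72 = 82 + 10368 = 10450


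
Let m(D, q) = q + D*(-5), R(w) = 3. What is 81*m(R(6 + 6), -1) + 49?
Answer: -1247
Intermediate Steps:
m(D, q) = q - 5*D
81*m(R(6 + 6), -1) + 49 = 81*(-1 - 5*3) + 49 = 81*(-1 - 15) + 49 = 81*(-16) + 49 = -1296 + 49 = -1247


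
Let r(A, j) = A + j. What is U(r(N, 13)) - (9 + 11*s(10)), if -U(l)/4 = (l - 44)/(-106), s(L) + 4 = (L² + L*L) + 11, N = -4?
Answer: -121228/53 ≈ -2287.3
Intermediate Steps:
s(L) = 7 + 2*L² (s(L) = -4 + ((L² + L*L) + 11) = -4 + ((L² + L²) + 11) = -4 + (2*L² + 11) = -4 + (11 + 2*L²) = 7 + 2*L²)
U(l) = -88/53 + 2*l/53 (U(l) = -4*(l - 44)/(-106) = -4*(-44 + l)*(-1)/106 = -4*(22/53 - l/106) = -88/53 + 2*l/53)
U(r(N, 13)) - (9 + 11*s(10)) = (-88/53 + 2*(-4 + 13)/53) - (9 + 11*(7 + 2*10²)) = (-88/53 + (2/53)*9) - (9 + 11*(7 + 2*100)) = (-88/53 + 18/53) - (9 + 11*(7 + 200)) = -70/53 - (9 + 11*207) = -70/53 - (9 + 2277) = -70/53 - 1*2286 = -70/53 - 2286 = -121228/53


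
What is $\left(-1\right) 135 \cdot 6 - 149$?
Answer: $-959$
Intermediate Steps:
$\left(-1\right) 135 \cdot 6 - 149 = \left(-135\right) 6 - 149 = -810 - 149 = -959$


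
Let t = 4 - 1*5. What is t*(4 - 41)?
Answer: 37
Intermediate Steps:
t = -1 (t = 4 - 5 = -1)
t*(4 - 41) = -(4 - 41) = -1*(-37) = 37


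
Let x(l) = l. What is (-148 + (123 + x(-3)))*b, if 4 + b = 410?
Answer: -11368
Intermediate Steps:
b = 406 (b = -4 + 410 = 406)
(-148 + (123 + x(-3)))*b = (-148 + (123 - 3))*406 = (-148 + 120)*406 = -28*406 = -11368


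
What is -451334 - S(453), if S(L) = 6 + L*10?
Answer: -455870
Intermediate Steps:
S(L) = 6 + 10*L
-451334 - S(453) = -451334 - (6 + 10*453) = -451334 - (6 + 4530) = -451334 - 1*4536 = -451334 - 4536 = -455870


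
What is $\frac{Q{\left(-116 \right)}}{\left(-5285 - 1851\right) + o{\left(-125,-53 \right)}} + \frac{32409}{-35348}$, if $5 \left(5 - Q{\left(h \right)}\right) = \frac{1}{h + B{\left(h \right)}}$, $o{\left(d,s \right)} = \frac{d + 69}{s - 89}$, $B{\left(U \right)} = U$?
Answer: $- \frac{4765238691107}{5193403097760} \approx -0.91756$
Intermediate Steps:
$o{\left(d,s \right)} = \frac{69 + d}{-89 + s}$
$Q{\left(h \right)} = 5 - \frac{1}{10 h}$ ($Q{\left(h \right)} = 5 - \frac{1}{5 \left(h + h\right)} = 5 - \frac{1}{5 \cdot 2 h} = 5 - \frac{\frac{1}{2} \frac{1}{h}}{5} = 5 - \frac{1}{10 h}$)
$\frac{Q{\left(-116 \right)}}{\left(-5285 - 1851\right) + o{\left(-125,-53 \right)}} + \frac{32409}{-35348} = \frac{5 - \frac{1}{10 \left(-116\right)}}{\left(-5285 - 1851\right) + \frac{69 - 125}{-89 - 53}} + \frac{32409}{-35348} = \frac{5 - - \frac{1}{1160}}{-7136 + \frac{1}{-142} \left(-56\right)} + 32409 \left(- \frac{1}{35348}\right) = \frac{5 + \frac{1}{1160}}{-7136 - - \frac{28}{71}} - \frac{32409}{35348} = \frac{5801}{1160 \left(-7136 + \frac{28}{71}\right)} - \frac{32409}{35348} = \frac{5801}{1160 \left(- \frac{506628}{71}\right)} - \frac{32409}{35348} = \frac{5801}{1160} \left(- \frac{71}{506628}\right) - \frac{32409}{35348} = - \frac{411871}{587688480} - \frac{32409}{35348} = - \frac{4765238691107}{5193403097760}$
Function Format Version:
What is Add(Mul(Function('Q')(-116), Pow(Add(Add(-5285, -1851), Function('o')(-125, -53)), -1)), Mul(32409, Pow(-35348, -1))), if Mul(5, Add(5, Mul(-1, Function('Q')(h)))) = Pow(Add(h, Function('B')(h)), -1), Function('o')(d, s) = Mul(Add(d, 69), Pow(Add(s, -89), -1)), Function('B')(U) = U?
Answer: Rational(-4765238691107, 5193403097760) ≈ -0.91756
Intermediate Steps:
Function('o')(d, s) = Mul(Pow(Add(-89, s), -1), Add(69, d)) (Function('o')(d, s) = Mul(Add(69, d), Pow(Add(-89, s), -1)) = Mul(Pow(Add(-89, s), -1), Add(69, d)))
Function('Q')(h) = Add(5, Mul(Rational(-1, 10), Pow(h, -1))) (Function('Q')(h) = Add(5, Mul(Rational(-1, 5), Pow(Add(h, h), -1))) = Add(5, Mul(Rational(-1, 5), Pow(Mul(2, h), -1))) = Add(5, Mul(Rational(-1, 5), Mul(Rational(1, 2), Pow(h, -1)))) = Add(5, Mul(Rational(-1, 10), Pow(h, -1))))
Add(Mul(Function('Q')(-116), Pow(Add(Add(-5285, -1851), Function('o')(-125, -53)), -1)), Mul(32409, Pow(-35348, -1))) = Add(Mul(Add(5, Mul(Rational(-1, 10), Pow(-116, -1))), Pow(Add(Add(-5285, -1851), Mul(Pow(Add(-89, -53), -1), Add(69, -125))), -1)), Mul(32409, Pow(-35348, -1))) = Add(Mul(Add(5, Mul(Rational(-1, 10), Rational(-1, 116))), Pow(Add(-7136, Mul(Pow(-142, -1), -56)), -1)), Mul(32409, Rational(-1, 35348))) = Add(Mul(Add(5, Rational(1, 1160)), Pow(Add(-7136, Mul(Rational(-1, 142), -56)), -1)), Rational(-32409, 35348)) = Add(Mul(Rational(5801, 1160), Pow(Add(-7136, Rational(28, 71)), -1)), Rational(-32409, 35348)) = Add(Mul(Rational(5801, 1160), Pow(Rational(-506628, 71), -1)), Rational(-32409, 35348)) = Add(Mul(Rational(5801, 1160), Rational(-71, 506628)), Rational(-32409, 35348)) = Add(Rational(-411871, 587688480), Rational(-32409, 35348)) = Rational(-4765238691107, 5193403097760)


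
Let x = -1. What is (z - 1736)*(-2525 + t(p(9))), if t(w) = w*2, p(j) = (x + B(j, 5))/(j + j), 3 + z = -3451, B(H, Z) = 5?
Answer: 39307330/3 ≈ 1.3102e+7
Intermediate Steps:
z = -3454 (z = -3 - 3451 = -3454)
p(j) = 2/j (p(j) = (-1 + 5)/(j + j) = 4/((2*j)) = 4*(1/(2*j)) = 2/j)
t(w) = 2*w
(z - 1736)*(-2525 + t(p(9))) = (-3454 - 1736)*(-2525 + 2*(2/9)) = -5190*(-2525 + 2*(2*(⅑))) = -5190*(-2525 + 2*(2/9)) = -5190*(-2525 + 4/9) = -5190*(-22721/9) = 39307330/3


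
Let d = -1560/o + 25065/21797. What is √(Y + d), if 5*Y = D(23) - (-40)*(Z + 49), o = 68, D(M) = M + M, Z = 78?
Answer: √3444365136857005/1852745 ≈ 31.677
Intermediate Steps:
D(M) = 2*M
Y = 5126/5 (Y = (2*23 - (-40)*(78 + 49))/5 = (46 - (-40)*127)/5 = (46 - 1*(-5080))/5 = (46 + 5080)/5 = (⅕)*5126 = 5126/5 ≈ 1025.2)
d = -8074725/370549 (d = -1560/68 + 25065/21797 = -1560*1/68 + 25065*(1/21797) = -390/17 + 25065/21797 = -8074725/370549 ≈ -21.791)
√(Y + d) = √(5126/5 - 8074725/370549) = √(1859060549/1852745) = √3444365136857005/1852745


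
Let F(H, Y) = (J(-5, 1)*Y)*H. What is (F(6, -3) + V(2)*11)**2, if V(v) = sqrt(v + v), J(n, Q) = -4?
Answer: 8836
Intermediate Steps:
V(v) = sqrt(2)*sqrt(v) (V(v) = sqrt(2*v) = sqrt(2)*sqrt(v))
F(H, Y) = -4*H*Y (F(H, Y) = (-4*Y)*H = -4*H*Y)
(F(6, -3) + V(2)*11)**2 = (-4*6*(-3) + (sqrt(2)*sqrt(2))*11)**2 = (72 + 2*11)**2 = (72 + 22)**2 = 94**2 = 8836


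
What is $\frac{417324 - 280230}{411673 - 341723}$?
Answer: $\frac{68547}{34975} \approx 1.9599$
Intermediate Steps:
$\frac{417324 - 280230}{411673 - 341723} = \frac{137094}{69950} = 137094 \cdot \frac{1}{69950} = \frac{68547}{34975}$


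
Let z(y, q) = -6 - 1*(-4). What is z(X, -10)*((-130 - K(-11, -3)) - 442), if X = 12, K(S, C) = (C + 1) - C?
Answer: 1146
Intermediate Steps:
K(S, C) = 1 (K(S, C) = (1 + C) - C = 1)
z(y, q) = -2 (z(y, q) = -6 + 4 = -2)
z(X, -10)*((-130 - K(-11, -3)) - 442) = -2*((-130 - 1*1) - 442) = -2*((-130 - 1) - 442) = -2*(-131 - 442) = -2*(-573) = 1146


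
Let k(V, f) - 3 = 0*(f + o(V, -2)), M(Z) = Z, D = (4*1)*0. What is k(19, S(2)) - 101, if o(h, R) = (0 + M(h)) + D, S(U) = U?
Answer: -98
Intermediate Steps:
D = 0 (D = 4*0 = 0)
o(h, R) = h (o(h, R) = (0 + h) + 0 = h + 0 = h)
k(V, f) = 3 (k(V, f) = 3 + 0*(f + V) = 3 + 0*(V + f) = 3 + 0 = 3)
k(19, S(2)) - 101 = 3 - 101 = -98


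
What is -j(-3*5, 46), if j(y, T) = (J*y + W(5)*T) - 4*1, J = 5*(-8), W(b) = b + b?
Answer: -1056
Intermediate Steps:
W(b) = 2*b
J = -40
j(y, T) = -4 - 40*y + 10*T (j(y, T) = (-40*y + (2*5)*T) - 4*1 = (-40*y + 10*T) - 4 = -4 - 40*y + 10*T)
-j(-3*5, 46) = -(-4 - (-120)*5 + 10*46) = -(-4 - 40*(-15) + 460) = -(-4 + 600 + 460) = -1*1056 = -1056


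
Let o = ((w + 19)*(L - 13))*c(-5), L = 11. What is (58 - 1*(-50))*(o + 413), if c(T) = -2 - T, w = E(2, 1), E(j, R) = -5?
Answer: 35532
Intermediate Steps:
w = -5
o = -84 (o = ((-5 + 19)*(11 - 13))*(-2 - 1*(-5)) = (14*(-2))*(-2 + 5) = -28*3 = -84)
(58 - 1*(-50))*(o + 413) = (58 - 1*(-50))*(-84 + 413) = (58 + 50)*329 = 108*329 = 35532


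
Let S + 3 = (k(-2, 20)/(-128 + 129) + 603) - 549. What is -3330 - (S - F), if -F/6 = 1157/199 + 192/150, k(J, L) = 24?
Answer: -17151633/4975 ≈ -3447.6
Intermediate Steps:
F = -211758/4975 (F = -6*(1157/199 + 192/150) = -6*(1157*(1/199) + 192*(1/150)) = -6*(1157/199 + 32/25) = -6*35293/4975 = -211758/4975 ≈ -42.564)
S = 75 (S = -3 + ((24/(-128 + 129) + 603) - 549) = -3 + ((24/1 + 603) - 549) = -3 + ((24*1 + 603) - 549) = -3 + ((24 + 603) - 549) = -3 + (627 - 549) = -3 + 78 = 75)
-3330 - (S - F) = -3330 - (75 - 1*(-211758/4975)) = -3330 - (75 + 211758/4975) = -3330 - 1*584883/4975 = -3330 - 584883/4975 = -17151633/4975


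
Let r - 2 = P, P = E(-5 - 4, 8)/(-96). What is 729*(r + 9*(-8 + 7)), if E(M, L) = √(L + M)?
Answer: -5103 - 243*I/32 ≈ -5103.0 - 7.5938*I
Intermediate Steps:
P = -I/96 (P = √(8 + (-5 - 4))/(-96) = √(8 - 9)*(-1/96) = √(-1)*(-1/96) = I*(-1/96) = -I/96 ≈ -0.010417*I)
r = 2 - I/96 ≈ 2.0 - 0.010417*I
729*(r + 9*(-8 + 7)) = 729*((2 - I/96) + 9*(-8 + 7)) = 729*((2 - I/96) + 9*(-1)) = 729*((2 - I/96) - 9) = 729*(-7 - I/96) = -5103 - 243*I/32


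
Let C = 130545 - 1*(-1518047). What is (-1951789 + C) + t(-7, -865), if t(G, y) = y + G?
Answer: -304069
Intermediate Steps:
t(G, y) = G + y
C = 1648592 (C = 130545 + 1518047 = 1648592)
(-1951789 + C) + t(-7, -865) = (-1951789 + 1648592) + (-7 - 865) = -303197 - 872 = -304069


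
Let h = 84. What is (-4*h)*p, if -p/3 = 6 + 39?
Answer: 45360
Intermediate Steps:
p = -135 (p = -3*(6 + 39) = -3*45 = -135)
(-4*h)*p = -4*84*(-135) = -336*(-135) = 45360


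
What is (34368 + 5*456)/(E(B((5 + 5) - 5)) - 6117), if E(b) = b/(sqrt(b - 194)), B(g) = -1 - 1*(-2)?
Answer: -21632966244/3610806989 + 18324*I*sqrt(193)/3610806989 ≈ -5.9912 + 7.0501e-5*I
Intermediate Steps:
B(g) = 1 (B(g) = -1 + 2 = 1)
E(b) = b/sqrt(-194 + b) (E(b) = b/(sqrt(-194 + b)) = b/sqrt(-194 + b))
(34368 + 5*456)/(E(B((5 + 5) - 5)) - 6117) = (34368 + 5*456)/(1/sqrt(-194 + 1) - 6117) = (34368 + 2280)/(1/sqrt(-193) - 6117) = 36648/(1*(-I*sqrt(193)/193) - 6117) = 36648/(-I*sqrt(193)/193 - 6117) = 36648/(-6117 - I*sqrt(193)/193)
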